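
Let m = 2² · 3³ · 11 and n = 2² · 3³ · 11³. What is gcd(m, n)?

min exponent per shared prime: 2² · 3³ · 11 = 1188

1188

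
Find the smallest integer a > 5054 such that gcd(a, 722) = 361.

5415

722 = 361·2. Any a with gcd(a, 722) = 361 is a multiple of 361, say 361s, with s coprime to 2.
Need s > 5054/361, so s ≥ 15. First s ≥ 15 with gcd(s, 2) = 1 is s = 15. Thus a = 361·15 = 5415.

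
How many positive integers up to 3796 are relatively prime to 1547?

1547 = 7·13·17. Inclusion–exclusion on these primes:
3796 − ⌊3796/7⌋ − ⌊3796/13⌋ − ⌊3796/17⌋ + ⌊3796/91⌋ + ⌊3796/119⌋ + ⌊3796/221⌋ − ⌊3796/1547⌋ = 2826

2826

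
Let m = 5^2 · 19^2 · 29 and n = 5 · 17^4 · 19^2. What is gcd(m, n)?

1805

min exponent per shared prime: 5 · 19^2 = 1805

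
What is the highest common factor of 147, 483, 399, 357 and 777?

21

147 = 3 · 7²; 483 = 3 · 7 · 23; 399 = 3 · 7 · 19; 357 = 3 · 7 · 17; 777 = 3 · 7 · 37
gcd takes min exponent of each prime: 3 · 7 = 21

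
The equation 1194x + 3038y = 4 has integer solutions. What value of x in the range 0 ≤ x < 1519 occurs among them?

659

Euclid: 3038 = 2·1194 + 650; 1194 = 1·650 + 544; 650 = 1·544 + 106; 544 = 5·106 + 14; 106 = 7·14 + 8; 14 = 1·8 + 6; 8 = 1·6 + 2; 6 = 3·2 + 0 → gcd = 2; 4 = 2·2.
Back-substitution yields 1194·(-430) + 3038·(169) = 2, so one solution is x = -430·2 = -860, y = 169·2 = 338.
Solutions in x differ by 3038/2 = 1519; the one in [0, 1519) is -860 mod 1519 = 659.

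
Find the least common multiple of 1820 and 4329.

gcd first: 4329 = 2·1820 + 689; 1820 = 2·689 + 442; 689 = 1·442 + 247; 442 = 1·247 + 195; 247 = 1·195 + 52; 195 = 3·52 + 39; 52 = 1·39 + 13; 39 = 3·13 + 0 → gcd = 13
lcm = 1820·4329/gcd = 7878780/13 = 606060

606060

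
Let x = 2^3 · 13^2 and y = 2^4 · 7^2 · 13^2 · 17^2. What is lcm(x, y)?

38291344

max exponent per prime: 2^4 · 7^2 · 13^2 · 17^2 = 38291344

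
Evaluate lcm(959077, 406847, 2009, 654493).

14195298677

959077 = 7² · 23² · 37; 406847 = 7² · 19² · 23; 2009 = 7² · 41; 654493 = 7² · 19² · 37
lcm takes max exponent of each prime: 7² · 19² · 23² · 37 · 41 = 14195298677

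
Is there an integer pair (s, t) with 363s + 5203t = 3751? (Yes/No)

By Bézout, 363s + 5203t = 3751 has integer solutions iff gcd(363, 5203) | 3751.
Euclid: 5203 = 14·363 + 121; 363 = 3·121 + 0. gcd = 121; 3751 mod 121 = 0. Yes.

Yes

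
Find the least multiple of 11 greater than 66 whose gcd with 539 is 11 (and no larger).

88

Multiples of 11 above 66: 11·7, 11·8, … . Need the cofactor coprime to 539/11 = 49.
Checking s = 7, 8, … the first with gcd(s, 49) = 1 is s = 8, giving 88.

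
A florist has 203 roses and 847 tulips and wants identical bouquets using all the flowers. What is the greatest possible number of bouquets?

203 = 7 · 29
847 = 7 · 11²
Common: 7 = 7

7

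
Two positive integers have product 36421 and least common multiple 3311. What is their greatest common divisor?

11

From gcd × lcm = uv: gcd = 36421 / 3311 = 11.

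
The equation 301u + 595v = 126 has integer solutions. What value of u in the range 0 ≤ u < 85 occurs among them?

36

gcd(301, 595) = 7 (Euclid: 595 = 1·301 + 294; 301 = 1·294 + 7; 294 = 42·7 + 0), and 7 | 126.
Extended Euclid: 301·(2) + 595·(-1) = 7. Scale by 18: u₀ = 36.
General solution u = u₀ + 85t; reducing mod 85 gives u = 36 (and v = -18).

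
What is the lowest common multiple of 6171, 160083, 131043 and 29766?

lcm(6171, 160083) = 6171·160083/gcd = 987872193/363 = 2721411
lcm(2721411, 131043) = 2721411·131043/gcd = 356621861673/363 = 982429371
lcm(982429371, 29766) = 982429371·29766/gcd = 29242992657186/363 = 80559208422

80559208422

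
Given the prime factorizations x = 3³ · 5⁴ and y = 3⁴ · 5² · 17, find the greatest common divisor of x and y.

min exponent per shared prime: 3³ · 5² = 675

675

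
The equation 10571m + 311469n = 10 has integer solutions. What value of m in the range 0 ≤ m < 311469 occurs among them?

10784

gcd(10571, 311469) = 1 (Euclid: 311469 = 29·10571 + 4910; 10571 = 2·4910 + 751; 4910 = 6·751 + 404; 751 = 1·404 + 347; 404 = 1·347 + 57; 347 = 6·57 + 5; 57 = 11·5 + 2; 5 = 2·2 + 1; 2 = 2·1 + 0), and 1 | 10.
Extended Euclid: 10571·(125666) + 311469·(-4265) = 1. Scale by 10: m₀ = 1256660.
General solution m = m₀ + 311469t; reducing mod 311469 gives m = 10784 (and n = -366).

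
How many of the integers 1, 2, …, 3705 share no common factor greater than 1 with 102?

102 = 2·3·17. Inclusion–exclusion on these primes:
3705 − ⌊3705/2⌋ − ⌊3705/3⌋ − ⌊3705/17⌋ + ⌊3705/6⌋ + ⌊3705/34⌋ + ⌊3705/51⌋ − ⌊3705/102⌋ = 1162

1162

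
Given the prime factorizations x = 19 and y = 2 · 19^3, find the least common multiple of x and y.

13718

max exponent per prime: 2 · 19^3 = 13718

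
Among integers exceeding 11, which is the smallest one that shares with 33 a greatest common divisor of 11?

gcd(x, 33) = 11 forces 11 | x; write x = 11s. Then gcd(11s, 11·3) = 11·gcd(s, 3), so need gcd(s, 3) = 1.
11s > 11 gives s ≥ 2. The least s ≥ 2 coprime to 3 is 2, so x = 11·2 = 22.

22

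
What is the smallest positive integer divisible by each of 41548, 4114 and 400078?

41548 = 2² · 13 · 17 · 47; 4114 = 2 · 11² · 17; 400078 = 2 · 7 · 17 · 41²
lcm takes max exponent of each prime: 2² · 7 · 11² · 13 · 17 · 41² · 47 = 59156333236

59156333236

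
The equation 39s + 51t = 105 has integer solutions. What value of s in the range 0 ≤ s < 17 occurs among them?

Euclid: 51 = 1·39 + 12; 39 = 3·12 + 3; 12 = 4·3 + 0 → gcd = 3; 105 = 3·35.
Back-substitution yields 39·(4) + 51·(-3) = 3, so one solution is s = 4·35 = 140, t = -3·35 = -105.
Solutions in s differ by 51/3 = 17; the one in [0, 17) is 140 mod 17 = 4.

4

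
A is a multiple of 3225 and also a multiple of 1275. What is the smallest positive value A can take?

gcd first: 3225 = 2·1275 + 675; 1275 = 1·675 + 600; 675 = 1·600 + 75; 600 = 8·75 + 0 → gcd = 75
lcm = 3225·1275/gcd = 4111875/75 = 54825

54825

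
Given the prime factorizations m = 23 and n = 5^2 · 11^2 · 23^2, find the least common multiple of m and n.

max exponent per prime: 5^2 · 11^2 · 23^2 = 1600225

1600225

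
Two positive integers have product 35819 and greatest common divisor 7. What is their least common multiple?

5117

gcd·lcm = product, so lcm = 35819/7 = 5117.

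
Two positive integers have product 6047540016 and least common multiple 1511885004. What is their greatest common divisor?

From gcd × lcm = mn: gcd = 6047540016 / 1511885004 = 4.

4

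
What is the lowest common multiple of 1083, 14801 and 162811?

1083 = 3 · 19²; 14801 = 19² · 41; 162811 = 11 · 19² · 41
lcm takes max exponent of each prime: 3 · 11 · 19² · 41 = 488433

488433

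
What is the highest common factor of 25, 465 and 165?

25 = 5²; 465 = 3 · 5 · 31; 165 = 3 · 5 · 11
gcd takes min exponent of each prime: 5 = 5

5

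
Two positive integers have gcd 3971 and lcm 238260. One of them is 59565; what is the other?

15884

m·n = gcd·lcm = 3971·238260 = 946130460, so n = 946130460/59565 = 15884.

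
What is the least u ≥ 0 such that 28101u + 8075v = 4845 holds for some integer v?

Reduce mod 8075: 28101u ≡ 4845 (mod 8075). With g = gcd(28101, 8075) = 323 dividing 4845, divide through: 87u ≡ 15 (mod 25).
Since gcd(87, 25) = 1, u ≡ 15·(87)⁻¹ ≡ 20 (mod 25). Smallest non-negative: 20.

20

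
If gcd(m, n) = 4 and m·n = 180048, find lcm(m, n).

gcd·lcm = product, so lcm = 180048/4 = 45012.

45012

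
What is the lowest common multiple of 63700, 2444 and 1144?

lcm(63700, 2444) = 63700·2444/gcd = 155682800/52 = 2993900
lcm(2993900, 1144) = 2993900·1144/gcd = 3425021600/52 = 65865800

65865800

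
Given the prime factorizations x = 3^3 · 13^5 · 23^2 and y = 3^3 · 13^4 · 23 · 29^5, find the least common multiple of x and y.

108774272470118931

max exponent per prime: 3^3 · 13^5 · 23^2 · 29^5 = 108774272470118931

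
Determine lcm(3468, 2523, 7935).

3468 = 2² · 3 · 17²; 2523 = 3 · 29²; 7935 = 3 · 5 · 23²
lcm takes max exponent of each prime: 2² · 3 · 5 · 17² · 23² · 29² = 7714375260

7714375260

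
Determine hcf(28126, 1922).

Euclid: 28126 = 14·1922 + 1218; 1922 = 1·1218 + 704; 1218 = 1·704 + 514; 704 = 1·514 + 190; 514 = 2·190 + 134; 190 = 1·134 + 56; 134 = 2·56 + 22; 56 = 2·22 + 12; 22 = 1·12 + 10; 12 = 1·10 + 2; 10 = 5·2 + 0. Last nonzero remainder: 2.

2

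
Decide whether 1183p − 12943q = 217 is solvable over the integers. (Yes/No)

gcd(1183, 12943): 12943 = 10·1183 + 1113; 1183 = 1·1113 + 70; 1113 = 15·70 + 63; 70 = 1·63 + 7; 63 = 9·7 + 0 → 7
7 divides 217, so a solution exists.

Yes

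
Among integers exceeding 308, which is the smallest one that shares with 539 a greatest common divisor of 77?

gcd(t, 539) = 77 forces 77 | t; write t = 77s. Then gcd(77s, 77·7) = 77·gcd(s, 7), so need gcd(s, 7) = 1.
77s > 308 gives s ≥ 5. The least s ≥ 5 coprime to 7 is 5, so t = 77·5 = 385.

385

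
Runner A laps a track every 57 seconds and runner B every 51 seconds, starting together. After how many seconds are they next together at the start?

57 = 3 · 19; 51 = 3 · 17
max exponents: 3 · 17 · 19 = 969

969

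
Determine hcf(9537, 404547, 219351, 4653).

33

gcd(9537, 404547): 404547 = 42·9537 + 3993; 9537 = 2·3993 + 1551; 3993 = 2·1551 + 891; 1551 = 1·891 + 660; 891 = 1·660 + 231; 660 = 2·231 + 198; 231 = 1·198 + 33; 198 = 6·33 + 0 → 33
gcd(33, 219351): 219351 = 6647·33 + 0 → 33
gcd(33, 4653): 4653 = 141·33 + 0 → 33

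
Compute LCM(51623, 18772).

206492

gcd first: 51623 = 2·18772 + 14079; 18772 = 1·14079 + 4693; 14079 = 3·4693 + 0 → gcd = 4693
lcm = 51623·18772/gcd = 969066956/4693 = 206492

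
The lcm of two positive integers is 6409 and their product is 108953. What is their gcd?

gcd·lcm = product, so gcd = 108953/6409 = 17.

17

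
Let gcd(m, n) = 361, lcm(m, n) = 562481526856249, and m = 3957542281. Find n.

51308569

Using mn = gcd(m,n)·lcm(m,n) = 361·562481526856249 = 203055831195105889, we get n = 203055831195105889/3957542281 = 51308569.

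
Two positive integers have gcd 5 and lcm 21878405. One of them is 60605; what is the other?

1805

m·n = gcd·lcm = 5·21878405 = 109392025, so n = 109392025/60605 = 1805.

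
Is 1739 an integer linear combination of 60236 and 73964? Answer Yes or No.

By Bézout, 60236x + 73964y = 1739 has integer solutions iff gcd(60236, 73964) | 1739.
Euclid: 73964 = 1·60236 + 13728; 60236 = 4·13728 + 5324; 13728 = 2·5324 + 3080; 5324 = 1·3080 + 2244; 3080 = 1·2244 + 836; 2244 = 2·836 + 572; 836 = 1·572 + 264; 572 = 2·264 + 44; 264 = 6·44 + 0. gcd = 44; 1739 mod 44 = 23. No.

No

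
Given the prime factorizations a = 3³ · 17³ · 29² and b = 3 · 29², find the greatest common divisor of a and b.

min exponent per shared prime: 3 · 29² = 2523

2523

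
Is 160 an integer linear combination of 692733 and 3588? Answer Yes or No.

gcd(692733, 3588): 692733 = 193·3588 + 249; 3588 = 14·249 + 102; 249 = 2·102 + 45; 102 = 2·45 + 12; 45 = 3·12 + 9; 12 = 1·9 + 3; 9 = 3·3 + 0 → 3
3 does not divide 160, so a solution does not exist.

No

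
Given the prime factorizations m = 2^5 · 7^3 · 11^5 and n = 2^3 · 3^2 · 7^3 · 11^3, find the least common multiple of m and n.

15909261984

max exponent per prime: 2^5 · 3^2 · 7^3 · 11^5 = 15909261984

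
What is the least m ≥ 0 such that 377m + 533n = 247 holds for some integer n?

36

Euclid: 533 = 1·377 + 156; 377 = 2·156 + 65; 156 = 2·65 + 26; 65 = 2·26 + 13; 26 = 2·13 + 0 → gcd = 13; 247 = 13·19.
Back-substitution yields 377·(17) + 533·(-12) = 13, so one solution is m = 17·19 = 323, n = -12·19 = -228.
Solutions in m differ by 533/13 = 41; the one in [0, 41) is 323 mod 41 = 36.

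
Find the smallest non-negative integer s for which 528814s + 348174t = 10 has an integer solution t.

gcd(528814, 348174) = 2 (Euclid: 528814 = 1·348174 + 180640; 348174 = 1·180640 + 167534; 180640 = 1·167534 + 13106; 167534 = 12·13106 + 10262; 13106 = 1·10262 + 2844; 10262 = 3·2844 + 1730; 2844 = 1·1730 + 1114; 1730 = 1·1114 + 616; 1114 = 1·616 + 498; 616 = 1·498 + 118; 498 = 4·118 + 26; 118 = 4·26 + 14; 26 = 1·14 + 12; 14 = 1·12 + 2; 12 = 6·2 + 0), and 2 | 10.
Extended Euclid: 528814·(-26566) + 348174·(40349) = 2. Scale by 5: s₀ = -132830.
General solution s = s₀ + 174087k; reducing mod 174087 gives s = 41257 (and t = -62662).

41257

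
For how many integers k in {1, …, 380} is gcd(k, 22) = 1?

173

Prime factors of 22: 2, 11. Count integers ≤ 380 divisible by none of them.
By inclusion–exclusion: 380 − ⌊380/2⌋ − ⌊380/11⌋ + ⌊380/22⌋ = 173.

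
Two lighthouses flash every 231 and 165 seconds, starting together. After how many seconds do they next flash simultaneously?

1155

gcd first: 231 = 1·165 + 66; 165 = 2·66 + 33; 66 = 2·33 + 0 → gcd = 33
lcm = 231·165/gcd = 38115/33 = 1155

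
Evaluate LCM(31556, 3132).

31556 = 2² · 7³ · 23; 3132 = 2² · 3³ · 29
max exponents: 2² · 3³ · 7³ · 23 · 29 = 24708348

24708348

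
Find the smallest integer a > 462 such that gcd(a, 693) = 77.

539

gcd(a, 693) = 77 forces 77 | a; write a = 77s. Then gcd(77s, 77·9) = 77·gcd(s, 9), so need gcd(s, 9) = 1.
77s > 462 gives s ≥ 7. The least s ≥ 7 coprime to 9 is 7, so a = 77·7 = 539.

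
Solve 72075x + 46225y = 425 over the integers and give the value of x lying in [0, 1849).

245

gcd(72075, 46225) = 25 (Euclid: 72075 = 1·46225 + 25850; 46225 = 1·25850 + 20375; 25850 = 1·20375 + 5475; 20375 = 3·5475 + 3950; 5475 = 1·3950 + 1525; 3950 = 2·1525 + 900; 1525 = 1·900 + 625; 900 = 1·625 + 275; 625 = 2·275 + 75; 275 = 3·75 + 50; 75 = 1·50 + 25; 50 = 2·25 + 0), and 25 | 425.
Extended Euclid: 72075·(667) + 46225·(-1040) = 25. Scale by 17: x₀ = 11339.
General solution x = x₀ + 1849t; reducing mod 1849 gives x = 245 (and y = -382).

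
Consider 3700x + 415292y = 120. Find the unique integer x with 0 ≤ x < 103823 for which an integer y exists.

38162

gcd(3700, 415292) = 4 (Euclid: 415292 = 112·3700 + 892; 3700 = 4·892 + 132; 892 = 6·132 + 100; 132 = 1·100 + 32; 100 = 3·32 + 4; 32 = 8·4 + 0), and 4 | 120.
Extended Euclid: 3700·(-12571) + 415292·(112) = 4. Scale by 30: x₀ = -377130.
General solution x = x₀ + 103823t; reducing mod 103823 gives x = 38162 (and y = -340).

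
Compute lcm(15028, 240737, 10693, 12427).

19916653484

lcm(15028, 240737) = 15028·240737/gcd = 3617795636/289 = 12518324
lcm(12518324, 10693) = 12518324·10693/gcd = 133858438532/289 = 463177988
lcm(463177988, 12427) = 463177988·12427/gcd = 5755912856876/289 = 19916653484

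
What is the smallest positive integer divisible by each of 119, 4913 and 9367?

119 = 7 · 17; 4913 = 17³; 9367 = 17 · 19 · 29
lcm takes max exponent of each prime: 7 · 17³ · 19 · 29 = 18949441

18949441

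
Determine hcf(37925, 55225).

25

37925 = 5² · 37 · 41
55225 = 5² · 47²
Common: 5² = 25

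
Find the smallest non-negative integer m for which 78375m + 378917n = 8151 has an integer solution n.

Euclid: 378917 = 4·78375 + 65417; 78375 = 1·65417 + 12958; 65417 = 5·12958 + 627; 12958 = 20·627 + 418; 627 = 1·418 + 209; 418 = 2·209 + 0 → gcd = 209; 8151 = 209·39.
Back-substitution yields 78375·(-614) + 378917·(127) = 209, so one solution is m = -614·39 = -23946, n = 127·39 = 4953.
Solutions in m differ by 378917/209 = 1813; the one in [0, 1813) is -23946 mod 1813 = 1436.

1436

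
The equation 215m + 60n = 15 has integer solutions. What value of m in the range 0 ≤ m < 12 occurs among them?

9

gcd(215, 60) = 5 (Euclid: 215 = 3·60 + 35; 60 = 1·35 + 25; 35 = 1·25 + 10; 25 = 2·10 + 5; 10 = 2·5 + 0), and 5 | 15.
Extended Euclid: 215·(-5) + 60·(18) = 5. Scale by 3: m₀ = -15.
General solution m = m₀ + 12t; reducing mod 12 gives m = 9 (and n = -32).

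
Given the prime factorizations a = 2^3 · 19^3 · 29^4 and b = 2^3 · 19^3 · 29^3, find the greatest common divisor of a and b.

min exponent per shared prime: 2^3 · 19^3 · 29^3 = 1338273208

1338273208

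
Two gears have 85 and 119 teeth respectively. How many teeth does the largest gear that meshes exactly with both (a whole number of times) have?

85 = 5 · 17
119 = 7 · 17
Common: 17 = 17

17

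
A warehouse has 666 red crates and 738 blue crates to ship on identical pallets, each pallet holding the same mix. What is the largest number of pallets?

Euclid: 738 = 1·666 + 72; 666 = 9·72 + 18; 72 = 4·18 + 0. Last nonzero remainder: 18.

18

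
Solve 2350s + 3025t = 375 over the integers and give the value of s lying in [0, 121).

Reduce mod 3025: 2350s ≡ 375 (mod 3025). With g = gcd(2350, 3025) = 25 dividing 375, divide through: 94s ≡ 15 (mod 121).
Since gcd(94, 121) = 1, s ≡ 15·(94)⁻¹ ≡ 107 (mod 121). Smallest non-negative: 107.

107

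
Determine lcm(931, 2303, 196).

175028

lcm(931, 2303) = 931·2303/gcd = 2144093/49 = 43757
lcm(43757, 196) = 43757·196/gcd = 8576372/49 = 175028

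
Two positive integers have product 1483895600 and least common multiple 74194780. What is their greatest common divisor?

gcd·lcm = product, so gcd = 1483895600/74194780 = 20.

20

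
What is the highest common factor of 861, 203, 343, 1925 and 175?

7

861 = 3 · 7 · 41; 203 = 7 · 29; 343 = 7³; 1925 = 5² · 7 · 11; 175 = 5² · 7
gcd takes min exponent of each prime: 7 = 7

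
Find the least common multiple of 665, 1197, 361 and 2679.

665 = 5 · 7 · 19; 1197 = 3² · 7 · 19; 361 = 19²; 2679 = 3 · 19 · 47
lcm takes max exponent of each prime: 3² · 5 · 7 · 19² · 47 = 5344605

5344605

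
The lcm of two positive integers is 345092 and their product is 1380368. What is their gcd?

From gcd × lcm = mn: gcd = 1380368 / 345092 = 4.

4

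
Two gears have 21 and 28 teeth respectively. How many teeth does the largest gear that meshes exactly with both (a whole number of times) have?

7

Euclid: 28 = 1·21 + 7; 21 = 3·7 + 0. Last nonzero remainder: 7.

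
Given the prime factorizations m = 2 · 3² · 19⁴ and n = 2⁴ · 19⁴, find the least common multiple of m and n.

max exponent per prime: 2⁴ · 3² · 19⁴ = 18766224

18766224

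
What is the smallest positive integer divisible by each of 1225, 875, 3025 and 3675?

2223375

lcm(1225, 875) = 1225·875/gcd = 1071875/175 = 6125
lcm(6125, 3025) = 6125·3025/gcd = 18528125/25 = 741125
lcm(741125, 3675) = 741125·3675/gcd = 2723634375/1225 = 2223375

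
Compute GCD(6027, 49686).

147

6027 = 3 · 7² · 41
49686 = 2 · 3 · 7² · 13²
Common: 3 · 7² = 147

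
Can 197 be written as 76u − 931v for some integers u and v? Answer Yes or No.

gcd(76, 931): 931 = 12·76 + 19; 76 = 4·19 + 0 → 19
19 does not divide 197, so a solution does not exist.

No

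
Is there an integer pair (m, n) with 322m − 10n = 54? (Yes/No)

Yes

By Bézout, 322m − 10n = 54 has integer solutions iff gcd(322, 10) | 54.
Euclid: 322 = 32·10 + 2; 10 = 5·2 + 0. gcd = 2; 54 mod 2 = 0. Yes.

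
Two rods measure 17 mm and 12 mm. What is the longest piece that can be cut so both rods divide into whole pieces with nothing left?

1

17 = 17
12 = 2² · 3
Common: 1 = 1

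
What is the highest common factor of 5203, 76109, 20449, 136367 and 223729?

gcd(5203, 76109): 76109 = 14·5203 + 3267; 5203 = 1·3267 + 1936; 3267 = 1·1936 + 1331; 1936 = 1·1331 + 605; 1331 = 2·605 + 121; 605 = 5·121 + 0 → 121
gcd(121, 20449): 20449 = 169·121 + 0 → 121
gcd(121, 136367): 136367 = 1127·121 + 0 → 121
gcd(121, 223729): 223729 = 1849·121 + 0 → 121

121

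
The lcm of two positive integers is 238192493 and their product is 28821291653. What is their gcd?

121

gcd·lcm = product, so gcd = 28821291653/238192493 = 121.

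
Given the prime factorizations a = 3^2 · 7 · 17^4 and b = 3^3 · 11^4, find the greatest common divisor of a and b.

min exponent per shared prime: 3^2 = 9

9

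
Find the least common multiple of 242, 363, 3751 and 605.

242 = 2 · 11²; 363 = 3 · 11²; 3751 = 11² · 31; 605 = 5 · 11²
lcm takes max exponent of each prime: 2 · 3 · 5 · 11² · 31 = 112530

112530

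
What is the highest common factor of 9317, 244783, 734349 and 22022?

gcd(9317, 244783): 244783 = 26·9317 + 2541; 9317 = 3·2541 + 1694; 2541 = 1·1694 + 847; 1694 = 2·847 + 0 → 847
gcd(847, 734349): 734349 = 867·847 + 0 → 847
gcd(847, 22022): 22022 = 26·847 + 0 → 847

847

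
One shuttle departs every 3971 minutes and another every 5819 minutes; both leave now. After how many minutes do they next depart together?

2100659

gcd first: 5819 = 1·3971 + 1848; 3971 = 2·1848 + 275; 1848 = 6·275 + 198; 275 = 1·198 + 77; 198 = 2·77 + 44; 77 = 1·44 + 33; 44 = 1·33 + 11; 33 = 3·11 + 0 → gcd = 11
lcm = 3971·5819/gcd = 23107249/11 = 2100659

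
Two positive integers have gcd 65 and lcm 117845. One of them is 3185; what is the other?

p·q = gcd·lcm = 65·117845 = 7659925, so q = 7659925/3185 = 2405.

2405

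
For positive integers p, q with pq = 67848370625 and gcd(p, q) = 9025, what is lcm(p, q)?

7517825

gcd·lcm = product, so lcm = 67848370625/9025 = 7517825.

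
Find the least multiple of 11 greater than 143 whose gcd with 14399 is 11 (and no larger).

gcd(k, 14399) = 11 forces 11 | k; write k = 11s. Then gcd(11s, 11·1309) = 11·gcd(s, 1309), so need gcd(s, 1309) = 1.
11s > 143 gives s ≥ 14. The least s ≥ 14 coprime to 1309 is 15, so k = 11·15 = 165.

165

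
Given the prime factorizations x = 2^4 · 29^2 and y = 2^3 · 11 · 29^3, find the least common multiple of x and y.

4292464

max exponent per prime: 2^4 · 11 · 29^3 = 4292464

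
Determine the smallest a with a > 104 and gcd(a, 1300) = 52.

156

1300 = 52·25. Any a with gcd(a, 1300) = 52 is a multiple of 52, say 52s, with s coprime to 25.
Need s > 104/52, so s ≥ 3. First s ≥ 3 with gcd(s, 25) = 1 is s = 3. Thus a = 52·3 = 156.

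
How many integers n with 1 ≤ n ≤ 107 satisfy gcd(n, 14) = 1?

Prime factors of 14: 2, 7. Count integers ≤ 107 divisible by none of them.
By inclusion–exclusion: 107 − ⌊107/2⌋ − ⌊107/7⌋ + ⌊107/14⌋ = 46.

46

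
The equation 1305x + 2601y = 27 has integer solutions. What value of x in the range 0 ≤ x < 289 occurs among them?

Euclid: 2601 = 1·1305 + 1296; 1305 = 1·1296 + 9; 1296 = 144·9 + 0 → gcd = 9; 27 = 9·3.
Back-substitution yields 1305·(2) + 2601·(-1) = 9, so one solution is x = 2·3 = 6, y = -1·3 = -3.
Solutions in x differ by 2601/9 = 289; the one in [0, 289) is 6 mod 289 = 6.

6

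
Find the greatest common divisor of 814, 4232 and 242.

814 = 2 · 11 · 37; 4232 = 2³ · 23²; 242 = 2 · 11²
gcd takes min exponent of each prime: 2 = 2

2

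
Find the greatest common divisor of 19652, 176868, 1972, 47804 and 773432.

68

19652 = 2² · 17³; 176868 = 2² · 3² · 17³; 1972 = 2² · 17 · 29; 47804 = 2² · 17 · 19 · 37; 773432 = 2³ · 11² · 17 · 47
gcd takes min exponent of each prime: 2² · 17 = 68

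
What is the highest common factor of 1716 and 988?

1716 = 2² · 3 · 11 · 13
988 = 2² · 13 · 19
Common: 2² · 13 = 52

52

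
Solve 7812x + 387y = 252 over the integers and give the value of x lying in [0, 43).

Euclid: 7812 = 20·387 + 72; 387 = 5·72 + 27; 72 = 2·27 + 18; 27 = 1·18 + 9; 18 = 2·9 + 0 → gcd = 9; 252 = 9·28.
Back-substitution yields 7812·(-16) + 387·(323) = 9, so one solution is x = -16·28 = -448, y = 323·28 = 9044.
Solutions in x differ by 387/9 = 43; the one in [0, 43) is -448 mod 43 = 25.

25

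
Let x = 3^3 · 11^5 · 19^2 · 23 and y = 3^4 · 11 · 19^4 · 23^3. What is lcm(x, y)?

max exponent per prime: 3^4 · 11^5 · 19^4 · 23^3 = 20684563308959517

20684563308959517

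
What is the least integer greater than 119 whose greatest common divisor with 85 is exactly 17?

136

gcd(m, 85) = 17 forces 17 | m; write m = 17s. Then gcd(17s, 17·5) = 17·gcd(s, 5), so need gcd(s, 5) = 1.
17s > 119 gives s ≥ 8. The least s ≥ 8 coprime to 5 is 8, so m = 17·8 = 136.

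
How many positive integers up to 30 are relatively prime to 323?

28

323 = 17·19. Inclusion–exclusion on these primes:
30 − ⌊30/17⌋ − ⌊30/19⌋ + ⌊30/323⌋ = 28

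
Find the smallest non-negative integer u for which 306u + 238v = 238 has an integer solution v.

0

Reduce mod 238: 306u ≡ 238 (mod 238). With g = gcd(306, 238) = 34 dividing 238, divide through: 9u ≡ 7 (mod 7).
Since gcd(9, 7) = 1, u ≡ 7·(9)⁻¹ ≡ 0 (mod 7). Smallest non-negative: 0.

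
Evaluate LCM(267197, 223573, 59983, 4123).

267197 = 7³ · 19 · 41; 223573 = 7 · 19 · 41²; 59983 = 7 · 11 · 19 · 41; 4123 = 7 · 19 · 31
lcm takes max exponent of each prime: 7³ · 11 · 19 · 31 · 41² = 3735681257

3735681257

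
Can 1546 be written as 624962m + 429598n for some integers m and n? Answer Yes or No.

No

By Bézout, 624962m + 429598n = 1546 has integer solutions iff gcd(624962, 429598) | 1546.
Euclid: 624962 = 1·429598 + 195364; 429598 = 2·195364 + 38870; 195364 = 5·38870 + 1014; 38870 = 38·1014 + 338; 1014 = 3·338 + 0. gcd = 338; 1546 mod 338 = 194. No.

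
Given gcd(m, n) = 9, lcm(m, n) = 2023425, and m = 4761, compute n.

Using mn = gcd(m,n)·lcm(m,n) = 9·2023425 = 18210825, we get n = 18210825/4761 = 3825.

3825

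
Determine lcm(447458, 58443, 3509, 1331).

68942986266

447458 = 2 · 11² · 43²; 58443 = 3 · 7 · 11² · 23; 3509 = 11² · 29; 1331 = 11³
lcm takes max exponent of each prime: 2 · 3 · 7 · 11³ · 23 · 29 · 43² = 68942986266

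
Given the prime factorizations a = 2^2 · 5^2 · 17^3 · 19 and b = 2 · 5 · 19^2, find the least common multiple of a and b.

177359300

max exponent per prime: 2^2 · 5^2 · 17^3 · 19^2 = 177359300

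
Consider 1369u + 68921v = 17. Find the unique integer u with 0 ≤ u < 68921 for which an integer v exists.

29703

gcd(1369, 68921) = 1 (Euclid: 68921 = 50·1369 + 471; 1369 = 2·471 + 427; 471 = 1·427 + 44; 427 = 9·44 + 31; 44 = 1·31 + 13; 31 = 2·13 + 5; 13 = 2·5 + 3; 5 = 1·3 + 2; 3 = 1·2 + 1; 2 = 2·1 + 0), and 1 | 17.
Extended Euclid: 1369·(-26632) + 68921·(529) = 1. Scale by 17: u₀ = -452744.
General solution u = u₀ + 68921t; reducing mod 68921 gives u = 29703 (and v = -590).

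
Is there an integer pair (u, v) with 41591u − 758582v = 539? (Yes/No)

Yes

By Bézout, 41591u − 758582v = 539 has integer solutions iff gcd(41591, 758582) | 539.
Euclid: 758582 = 18·41591 + 9944; 41591 = 4·9944 + 1815; 9944 = 5·1815 + 869; 1815 = 2·869 + 77; 869 = 11·77 + 22; 77 = 3·22 + 11; 22 = 2·11 + 0. gcd = 11; 539 mod 11 = 0. Yes.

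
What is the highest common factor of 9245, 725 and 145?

9245 = 5 · 43²; 725 = 5² · 29; 145 = 5 · 29
gcd takes min exponent of each prime: 5 = 5

5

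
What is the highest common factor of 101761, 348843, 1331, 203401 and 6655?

gcd(101761, 348843): 348843 = 3·101761 + 43560; 101761 = 2·43560 + 14641; 43560 = 2·14641 + 14278; 14641 = 1·14278 + 363; 14278 = 39·363 + 121; 363 = 3·121 + 0 → 121
gcd(121, 1331): 1331 = 11·121 + 0 → 121
gcd(121, 203401): 203401 = 1681·121 + 0 → 121
gcd(121, 6655): 6655 = 55·121 + 0 → 121

121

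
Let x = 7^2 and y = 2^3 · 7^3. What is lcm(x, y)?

2744

max exponent per prime: 2^3 · 7^3 = 2744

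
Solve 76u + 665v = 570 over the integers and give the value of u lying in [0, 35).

25

gcd(76, 665) = 19 (Euclid: 665 = 8·76 + 57; 76 = 1·57 + 19; 57 = 3·19 + 0), and 19 | 570.
Extended Euclid: 76·(9) + 665·(-1) = 19. Scale by 30: u₀ = 270.
General solution u = u₀ + 35t; reducing mod 35 gives u = 25 (and v = -2).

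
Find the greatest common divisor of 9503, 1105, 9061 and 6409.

9503 = 13 · 17 · 43; 1105 = 5 · 13 · 17; 9061 = 13 · 17 · 41; 6409 = 13 · 17 · 29
gcd takes min exponent of each prime: 13 · 17 = 221

221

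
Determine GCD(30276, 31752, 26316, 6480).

36

gcd(30276, 31752): 31752 = 1·30276 + 1476; 30276 = 20·1476 + 756; 1476 = 1·756 + 720; 756 = 1·720 + 36; 720 = 20·36 + 0 → 36
gcd(36, 26316): 26316 = 731·36 + 0 → 36
gcd(36, 6480): 6480 = 180·36 + 0 → 36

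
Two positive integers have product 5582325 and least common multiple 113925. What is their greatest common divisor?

49

gcd·lcm = product, so gcd = 5582325/113925 = 49.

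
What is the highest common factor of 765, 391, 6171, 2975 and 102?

gcd(765, 391): 765 = 1·391 + 374; 391 = 1·374 + 17; 374 = 22·17 + 0 → 17
gcd(17, 6171): 6171 = 363·17 + 0 → 17
gcd(17, 2975): 2975 = 175·17 + 0 → 17
gcd(17, 102): 102 = 6·17 + 0 → 17

17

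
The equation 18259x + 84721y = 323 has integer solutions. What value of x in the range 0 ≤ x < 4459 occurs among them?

gcd(18259, 84721) = 19 (Euclid: 84721 = 4·18259 + 11685; 18259 = 1·11685 + 6574; 11685 = 1·6574 + 5111; 6574 = 1·5111 + 1463; 5111 = 3·1463 + 722; 1463 = 2·722 + 19; 722 = 38·19 + 0), and 19 | 323.
Extended Euclid: 18259·(116) + 84721·(-25) = 19. Scale by 17: x₀ = 1972.
General solution x = x₀ + 4459t; reducing mod 4459 gives x = 1972 (and y = -425).

1972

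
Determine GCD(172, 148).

4

172 = 2² · 43
148 = 2² · 37
Common: 2² = 4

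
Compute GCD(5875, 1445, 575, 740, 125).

gcd(5875, 1445): 5875 = 4·1445 + 95; 1445 = 15·95 + 20; 95 = 4·20 + 15; 20 = 1·15 + 5; 15 = 3·5 + 0 → 5
gcd(5, 575): 575 = 115·5 + 0 → 5
gcd(5, 740): 740 = 148·5 + 0 → 5
gcd(5, 125): 125 = 25·5 + 0 → 5

5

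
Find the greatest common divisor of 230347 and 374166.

Euclid: 374166 = 1·230347 + 143819; 230347 = 1·143819 + 86528; 143819 = 1·86528 + 57291; 86528 = 1·57291 + 29237; 57291 = 1·29237 + 28054; 29237 = 1·28054 + 1183; 28054 = 23·1183 + 845; 1183 = 1·845 + 338; 845 = 2·338 + 169; 338 = 2·169 + 0. Last nonzero remainder: 169.

169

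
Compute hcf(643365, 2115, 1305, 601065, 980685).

gcd(643365, 2115): 643365 = 304·2115 + 405; 2115 = 5·405 + 90; 405 = 4·90 + 45; 90 = 2·45 + 0 → 45
gcd(45, 1305): 1305 = 29·45 + 0 → 45
gcd(45, 601065): 601065 = 13357·45 + 0 → 45
gcd(45, 980685): 980685 = 21793·45 + 0 → 45

45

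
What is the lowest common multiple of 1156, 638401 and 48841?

431559076

lcm(1156, 638401) = 1156·638401/gcd = 737991556/289 = 2553604
lcm(2553604, 48841) = 2553604·48841/gcd = 124720572964/289 = 431559076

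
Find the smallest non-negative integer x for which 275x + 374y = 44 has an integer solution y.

26

Reduce mod 374: 275x ≡ 44 (mod 374). With g = gcd(275, 374) = 11 dividing 44, divide through: 25x ≡ 4 (mod 34).
Since gcd(25, 34) = 1, x ≡ 4·(25)⁻¹ ≡ 26 (mod 34). Smallest non-negative: 26.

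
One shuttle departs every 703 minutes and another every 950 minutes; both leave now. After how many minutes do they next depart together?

703 = 19 · 37; 950 = 2 · 5² · 19
max exponents: 2 · 5² · 19 · 37 = 35150

35150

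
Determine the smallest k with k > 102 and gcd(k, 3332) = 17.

Multiples of 17 above 102: 17·7, 17·8, … . Need the cofactor coprime to 3332/17 = 196.
Checking s = 7, 8, … the first with gcd(s, 196) = 1 is s = 9, giving 153.

153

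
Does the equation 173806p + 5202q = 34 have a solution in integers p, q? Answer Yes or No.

Yes

By Bézout, 173806p + 5202q = 34 has integer solutions iff gcd(173806, 5202) | 34.
Euclid: 173806 = 33·5202 + 2140; 5202 = 2·2140 + 922; 2140 = 2·922 + 296; 922 = 3·296 + 34; 296 = 8·34 + 24; 34 = 1·24 + 10; 24 = 2·10 + 4; 10 = 2·4 + 2; 4 = 2·2 + 0. gcd = 2; 34 mod 2 = 0. Yes.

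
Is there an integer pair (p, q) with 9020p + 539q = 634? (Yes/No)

gcd(9020, 539): 9020 = 16·539 + 396; 539 = 1·396 + 143; 396 = 2·143 + 110; 143 = 1·110 + 33; 110 = 3·33 + 11; 33 = 3·11 + 0 → 11
11 does not divide 634, so a solution does not exist.

No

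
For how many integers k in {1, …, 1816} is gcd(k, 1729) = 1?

Prime factors of 1729: 7, 13, 19. Count integers ≤ 1816 divisible by none of them.
By inclusion–exclusion: 1816 − ⌊1816/7⌋ − ⌊1816/13⌋ − ⌊1816/19⌋ + ⌊1816/91⌋ + ⌊1816/133⌋ + ⌊1816/247⌋ − ⌊1816/1729⌋ = 1361.

1361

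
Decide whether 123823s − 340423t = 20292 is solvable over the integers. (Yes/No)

No

gcd(123823, 340423): 340423 = 2·123823 + 92777; 123823 = 1·92777 + 31046; 92777 = 2·31046 + 30685; 31046 = 1·30685 + 361; 30685 = 85·361 + 0 → 361
361 does not divide 20292, so a solution does not exist.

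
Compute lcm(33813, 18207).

236691

gcd first: 33813 = 1·18207 + 15606; 18207 = 1·15606 + 2601; 15606 = 6·2601 + 0 → gcd = 2601
lcm = 33813·18207/gcd = 615633291/2601 = 236691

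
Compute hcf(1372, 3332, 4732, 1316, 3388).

gcd(1372, 3332): 3332 = 2·1372 + 588; 1372 = 2·588 + 196; 588 = 3·196 + 0 → 196
gcd(196, 4732): 4732 = 24·196 + 28; 196 = 7·28 + 0 → 28
gcd(28, 1316): 1316 = 47·28 + 0 → 28
gcd(28, 3388): 3388 = 121·28 + 0 → 28

28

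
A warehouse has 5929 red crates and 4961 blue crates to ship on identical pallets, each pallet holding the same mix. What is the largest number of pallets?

121

5929 = 7² · 11²
4961 = 11² · 41
Common: 11² = 121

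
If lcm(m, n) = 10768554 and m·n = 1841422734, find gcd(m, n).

171

From gcd × lcm = mn: gcd = 1841422734 / 10768554 = 171.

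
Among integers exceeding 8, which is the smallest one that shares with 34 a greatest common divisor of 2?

34 = 2·17. Any t with gcd(t, 34) = 2 is a multiple of 2, say 2s, with s coprime to 17.
Need s > 8/2, so s ≥ 5. First s ≥ 5 with gcd(s, 17) = 1 is s = 5. Thus t = 2·5 = 10.

10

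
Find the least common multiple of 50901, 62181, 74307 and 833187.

6234277568589

50901 = 3 · 19² · 47; 62181 = 3³ · 7² · 47; 74307 = 3 · 17 · 31 · 47; 833187 = 3 · 17² · 31²
lcm takes max exponent of each prime: 3³ · 7² · 17² · 19² · 31² · 47 = 6234277568589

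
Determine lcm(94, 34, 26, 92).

94 = 2 · 47; 34 = 2 · 17; 26 = 2 · 13; 92 = 2² · 23
lcm takes max exponent of each prime: 2² · 13 · 17 · 23 · 47 = 955604

955604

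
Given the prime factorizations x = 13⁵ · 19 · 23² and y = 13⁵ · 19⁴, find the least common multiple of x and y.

25596868503037

max exponent per prime: 13⁵ · 19⁴ · 23² = 25596868503037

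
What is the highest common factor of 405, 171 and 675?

9

405 = 3⁴ · 5; 171 = 3² · 19; 675 = 3³ · 5²
gcd takes min exponent of each prime: 3² = 9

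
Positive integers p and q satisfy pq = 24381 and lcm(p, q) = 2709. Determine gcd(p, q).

From gcd × lcm = pq: gcd = 24381 / 2709 = 9.

9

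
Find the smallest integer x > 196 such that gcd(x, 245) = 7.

gcd(x, 245) = 7 forces 7 | x; write x = 7s. Then gcd(7s, 7·35) = 7·gcd(s, 35), so need gcd(s, 35) = 1.
7s > 196 gives s ≥ 29. The least s ≥ 29 coprime to 35 is 29, so x = 7·29 = 203.

203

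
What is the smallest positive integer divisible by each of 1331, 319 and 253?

887777

1331 = 11³; 319 = 11 · 29; 253 = 11 · 23
lcm takes max exponent of each prime: 11³ · 23 · 29 = 887777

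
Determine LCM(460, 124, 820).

584660

460 = 2² · 5 · 23; 124 = 2² · 31; 820 = 2² · 5 · 41
lcm takes max exponent of each prime: 2² · 5 · 23 · 31 · 41 = 584660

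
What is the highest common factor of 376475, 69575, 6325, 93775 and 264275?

gcd(376475, 69575): 376475 = 5·69575 + 28600; 69575 = 2·28600 + 12375; 28600 = 2·12375 + 3850; 12375 = 3·3850 + 825; 3850 = 4·825 + 550; 825 = 1·550 + 275; 550 = 2·275 + 0 → 275
gcd(275, 6325): 6325 = 23·275 + 0 → 275
gcd(275, 93775): 93775 = 341·275 + 0 → 275
gcd(275, 264275): 264275 = 961·275 + 0 → 275

275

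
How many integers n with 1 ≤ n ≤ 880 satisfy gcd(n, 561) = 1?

Prime factors of 561: 3, 11, 17. Count integers ≤ 880 divisible by none of them.
By inclusion–exclusion: 880 − ⌊880/3⌋ − ⌊880/11⌋ − ⌊880/17⌋ + ⌊880/33⌋ + ⌊880/51⌋ + ⌊880/187⌋ − ⌊880/561⌋ = 502.

502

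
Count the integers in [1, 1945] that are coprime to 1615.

1387

1615 = 5·17·19. Inclusion–exclusion on these primes:
1945 − ⌊1945/5⌋ − ⌊1945/17⌋ − ⌊1945/19⌋ + ⌊1945/85⌋ + ⌊1945/95⌋ + ⌊1945/323⌋ − ⌊1945/1615⌋ = 1387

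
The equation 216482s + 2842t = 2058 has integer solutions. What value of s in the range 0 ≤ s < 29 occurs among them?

Reduce mod 2842: 216482s ≡ 2058 (mod 2842). With g = gcd(216482, 2842) = 98 dividing 2058, divide through: 2209s ≡ 21 (mod 29).
Since gcd(2209, 29) = 1, s ≡ 21·(2209)⁻¹ ≡ 10 (mod 29). Smallest non-negative: 10.

10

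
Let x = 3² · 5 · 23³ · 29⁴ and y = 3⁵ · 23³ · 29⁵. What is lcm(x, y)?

303214367107845

max exponent per prime: 3⁵ · 5 · 23³ · 29⁵ = 303214367107845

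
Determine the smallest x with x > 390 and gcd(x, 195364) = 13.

Multiples of 13 above 390: 13·31, 13·32, … . Need the cofactor coprime to 195364/13 = 15028.
Checking s = 31, 32, … the first with gcd(s, 15028) = 1 is s = 31, giving 403.

403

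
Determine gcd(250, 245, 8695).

gcd(250, 245): 250 = 1·245 + 5; 245 = 49·5 + 0 → 5
gcd(5, 8695): 8695 = 1739·5 + 0 → 5

5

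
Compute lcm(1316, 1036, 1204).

1316 = 2² · 7 · 47; 1036 = 2² · 7 · 37; 1204 = 2² · 7 · 43
lcm takes max exponent of each prime: 2² · 7 · 37 · 43 · 47 = 2093756

2093756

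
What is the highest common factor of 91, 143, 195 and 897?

13

91 = 7 · 13; 143 = 11 · 13; 195 = 3 · 5 · 13; 897 = 3 · 13 · 23
gcd takes min exponent of each prime: 13 = 13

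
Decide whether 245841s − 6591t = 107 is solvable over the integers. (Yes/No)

By Bézout, 245841s − 6591t = 107 has integer solutions iff gcd(245841, 6591) | 107.
Euclid: 245841 = 37·6591 + 1974; 6591 = 3·1974 + 669; 1974 = 2·669 + 636; 669 = 1·636 + 33; 636 = 19·33 + 9; 33 = 3·9 + 6; 9 = 1·6 + 3; 6 = 2·3 + 0. gcd = 3; 107 mod 3 = 2. No.

No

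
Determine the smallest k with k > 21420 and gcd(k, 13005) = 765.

22185

gcd(k, 13005) = 765 forces 765 | k; write k = 765s. Then gcd(765s, 765·17) = 765·gcd(s, 17), so need gcd(s, 17) = 1.
765s > 21420 gives s ≥ 29. The least s ≥ 29 coprime to 17 is 29, so k = 765·29 = 22185.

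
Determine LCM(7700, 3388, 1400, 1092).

7700 = 2² · 5² · 7 · 11; 3388 = 2² · 7 · 11²; 1400 = 2³ · 5² · 7; 1092 = 2² · 3 · 7 · 13
lcm takes max exponent of each prime: 2³ · 3 · 5² · 7 · 11² · 13 = 6606600

6606600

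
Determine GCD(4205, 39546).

1

Euclid: 39546 = 9·4205 + 1701; 4205 = 2·1701 + 803; 1701 = 2·803 + 95; 803 = 8·95 + 43; 95 = 2·43 + 9; 43 = 4·9 + 7; 9 = 1·7 + 2; 7 = 3·2 + 1; 2 = 2·1 + 0. Last nonzero remainder: 1.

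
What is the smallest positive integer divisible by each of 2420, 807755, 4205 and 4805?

lcm(2420, 807755) = 2420·807755/gcd = 1954767100/5 = 390953420
lcm(390953420, 4205) = 390953420·4205/gcd = 1643959131100/5 = 328791826220
lcm(328791826220, 4805) = 328791826220·4805/gcd = 1579844724987100/5 = 315968944997420

315968944997420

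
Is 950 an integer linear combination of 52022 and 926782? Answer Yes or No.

Yes

By Bézout, 52022m − 926782n = 950 has integer solutions iff gcd(52022, 926782) | 950.
Euclid: 926782 = 17·52022 + 42408; 52022 = 1·42408 + 9614; 42408 = 4·9614 + 3952; 9614 = 2·3952 + 1710; 3952 = 2·1710 + 532; 1710 = 3·532 + 114; 532 = 4·114 + 76; 114 = 1·76 + 38; 76 = 2·38 + 0. gcd = 38; 950 mod 38 = 0. Yes.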